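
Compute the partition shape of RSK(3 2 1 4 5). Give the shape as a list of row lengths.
Row-insert each entry into an empty tableau.

After inserting 3: P = [[3]].
After inserting 2: P = [[2], [3]].
After inserting 1: P = [[1], [2], [3]].
After inserting 4: P = [[1, 4], [2], [3]].
After inserting 5: P = [[1, 4, 5], [2], [3]].

The final insertion tableau P = [[1, 4, 5], [2], [3]] has shape [3, 1, 1].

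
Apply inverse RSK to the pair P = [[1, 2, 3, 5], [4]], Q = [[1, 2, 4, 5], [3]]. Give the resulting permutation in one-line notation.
1 4 2 3 5

Reverse the RSK construction: for i from n down to 1, find the cell of Q containing i, remove the entry at that cell from P, and reverse-bump it up through P; the value ejected from row 1 is w(i).

Step i=5: Q has 5 at row 1, column 4; remove that cell from P, ejecting 5. So w(5) = 5. P is now [[1, 2, 3], [4]].
Step i=4: Q has 4 at row 1, column 3; remove that cell from P, ejecting 3. So w(4) = 3. P is now [[1, 2], [4]].
Step i=3: Q has 3 at row 2, column 1; remove 4 from row 2 of P and reverse-bump: 4 enters row 1 and ejects 2. So w(3) = 2. P is now [[1, 4]].
Step i=2: Q has 2 at row 1, column 2; remove that cell from P, ejecting 4. So w(2) = 4. P is now [[1]].
Step i=1: Q has 1 at row 1, column 1; remove that cell from P, ejecting 1. So w(1) = 1. P is now [].

So w = 1 4 2 3 5.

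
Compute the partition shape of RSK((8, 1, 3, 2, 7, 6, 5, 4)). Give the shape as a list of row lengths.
[3, 2, 1, 1, 1]

RSK row insertion gives P = [[1, 2, 4], [3, 5], [6], [7], [8]], which has shape [3, 2, 1, 1, 1].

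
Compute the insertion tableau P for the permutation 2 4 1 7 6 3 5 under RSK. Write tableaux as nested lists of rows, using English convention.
Insert 2: appended to row 1. P = [[2]].
Insert 4: appended to row 1. P = [[2, 4]].
Insert 1: 1 bumps 2 from row 1; 2 starts row 2. P = [[1, 4], [2]].
Insert 7: appended to row 1. P = [[1, 4, 7], [2]].
Insert 6: 6 bumps 7 from row 1; 7 appends to row 2. P = [[1, 4, 6], [2, 7]].
Insert 3: 3 bumps 4 from row 1; 4 bumps 7 from row 2; 7 starts row 3. P = [[1, 3, 6], [2, 4], [7]].
Insert 5: 5 bumps 6 from row 1; 6 appends to row 2. P = [[1, 3, 5], [2, 4, 6], [7]].

So P = [[1, 3, 5], [2, 4, 6], [7]].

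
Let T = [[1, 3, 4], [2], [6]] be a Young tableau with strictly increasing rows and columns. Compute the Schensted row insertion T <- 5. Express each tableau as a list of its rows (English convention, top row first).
5 is larger than every entry of row 1, so it is appended to row 1. The new tableau is [[1, 3, 4, 5], [2], [6]].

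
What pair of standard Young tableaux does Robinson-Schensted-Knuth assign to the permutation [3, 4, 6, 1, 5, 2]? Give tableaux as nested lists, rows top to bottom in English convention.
Insert each entry of the permutation into P by Schensted row insertion, recording in Q the position of each new cell.

After inserting 3: P = [[3]].
After inserting 4: P = [[3, 4]].
After inserting 6: P = [[3, 4, 6]].
After inserting 1: P = [[1, 4, 6], [3]].
After inserting 5: P = [[1, 4, 5], [3, 6]].
After inserting 2: P = [[1, 2, 5], [3, 4], [6]].

So P = [[1, 2, 5], [3, 4], [6]], Q = [[1, 2, 3], [4, 5], [6]].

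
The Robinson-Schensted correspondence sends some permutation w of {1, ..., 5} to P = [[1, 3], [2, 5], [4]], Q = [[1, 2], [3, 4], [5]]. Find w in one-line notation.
Reverse the RSK construction: for i from n down to 1, find the cell of Q containing i, remove the entry at that cell from P, and reverse-bump it up through P; the value ejected from row 1 is w(i).

Step i=5: Q has 5 at row 3, column 1; remove 4 from row 3 of P and reverse-bump: 4 enters row 2 and ejects 2; 2 enters row 1 and ejects 1. So w(5) = 1. P is now [[2, 3], [4, 5]].
Step i=4: Q has 4 at row 2, column 2; remove 5 from row 2 of P and reverse-bump: 5 enters row 1 and ejects 3. So w(4) = 3. P is now [[2, 5], [4]].
Step i=3: Q has 3 at row 2, column 1; remove 4 from row 2 of P and reverse-bump: 4 enters row 1 and ejects 2. So w(3) = 2. P is now [[4, 5]].
Step i=2: Q has 2 at row 1, column 2; remove that cell from P, ejecting 5. So w(2) = 5. P is now [[4]].
Step i=1: Q has 1 at row 1, column 1; remove that cell from P, ejecting 4. So w(1) = 4. P is now [].

So w = 4 5 2 3 1.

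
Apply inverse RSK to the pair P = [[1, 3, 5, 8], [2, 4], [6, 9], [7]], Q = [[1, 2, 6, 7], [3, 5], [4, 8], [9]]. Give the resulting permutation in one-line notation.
7 9 2 1 4 6 8 5 3

Reverse the RSK construction: for i from n down to 1, find the cell of Q containing i, remove the entry at that cell from P, and reverse-bump it up through P; the value ejected from row 1 is w(i).

Step i=9: Q has 9 at row 4, column 1; remove 7 from row 4 of P and reverse-bump: 7 enters row 3 and ejects 6; 6 enters row 2 and ejects 4; 4 enters row 1 and ejects 3. So w(9) = 3. P is now [[1, 4, 5, 8], [2, 6], [7, 9]].
Step i=8: Q has 8 at row 3, column 2; remove 9 from row 3 of P and reverse-bump: 9 enters row 2 and ejects 6; 6 enters row 1 and ejects 5. So w(8) = 5. P is now [[1, 4, 6, 8], [2, 9], [7]].
Step i=7: Q has 7 at row 1, column 4; remove that cell from P, ejecting 8. So w(7) = 8. P is now [[1, 4, 6], [2, 9], [7]].
Step i=6: Q has 6 at row 1, column 3; remove that cell from P, ejecting 6. So w(6) = 6. P is now [[1, 4], [2, 9], [7]].
Step i=5: Q has 5 at row 2, column 2; remove 9 from row 2 of P and reverse-bump: 9 enters row 1 and ejects 4. So w(5) = 4. P is now [[1, 9], [2], [7]].
Step i=4: Q has 4 at row 3, column 1; remove 7 from row 3 of P and reverse-bump: 7 enters row 2 and ejects 2; 2 enters row 1 and ejects 1. So w(4) = 1. P is now [[2, 9], [7]].
Step i=3: Q has 3 at row 2, column 1; remove 7 from row 2 of P and reverse-bump: 7 enters row 1 and ejects 2. So w(3) = 2. P is now [[7, 9]].
Step i=2: Q has 2 at row 1, column 2; remove that cell from P, ejecting 9. So w(2) = 9. P is now [[7]].
Step i=1: Q has 1 at row 1, column 1; remove that cell from P, ejecting 7. So w(1) = 7. P is now [].

So w = 7 9 2 1 4 6 8 5 3.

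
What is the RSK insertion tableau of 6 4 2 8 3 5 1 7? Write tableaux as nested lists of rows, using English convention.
Insert 6: appended to row 1. P = [[6]].
Insert 4: 4 bumps 6 from row 1; 6 starts row 2. P = [[4], [6]].
Insert 2: 2 bumps 4 from row 1; 4 bumps 6 from row 2; 6 starts row 3. P = [[2], [4], [6]].
Insert 8: appended to row 1. P = [[2, 8], [4], [6]].
Insert 3: 3 bumps 8 from row 1; 8 appends to row 2. P = [[2, 3], [4, 8], [6]].
Insert 5: appended to row 1. P = [[2, 3, 5], [4, 8], [6]].
Insert 1: 1 bumps 2 from row 1; 2 bumps 4 from row 2; 4 bumps 6 from row 3; 6 starts row 4. P = [[1, 3, 5], [2, 8], [4], [6]].
Insert 7: appended to row 1. P = [[1, 3, 5, 7], [2, 8], [4], [6]].

So P = [[1, 3, 5, 7], [2, 8], [4], [6]].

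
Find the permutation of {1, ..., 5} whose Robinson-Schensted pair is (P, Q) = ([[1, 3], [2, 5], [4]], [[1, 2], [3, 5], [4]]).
4 5 2 1 3

Reverse the RSK construction: for i from n down to 1, find the cell of Q containing i, remove the entry at that cell from P, and reverse-bump it up through P; the value ejected from row 1 is w(i).

Step i=5: Q has 5 at row 2, column 2; remove 5 from row 2 of P and reverse-bump: 5 enters row 1 and ejects 3. So w(5) = 3. P is now [[1, 5], [2], [4]].
Step i=4: Q has 4 at row 3, column 1; remove 4 from row 3 of P and reverse-bump: 4 enters row 2 and ejects 2; 2 enters row 1 and ejects 1. So w(4) = 1. P is now [[2, 5], [4]].
Step i=3: Q has 3 at row 2, column 1; remove 4 from row 2 of P and reverse-bump: 4 enters row 1 and ejects 2. So w(3) = 2. P is now [[4, 5]].
Step i=2: Q has 2 at row 1, column 2; remove that cell from P, ejecting 5. So w(2) = 5. P is now [[4]].
Step i=1: Q has 1 at row 1, column 1; remove that cell from P, ejecting 4. So w(1) = 4. P is now [].

So w = 4 5 2 1 3.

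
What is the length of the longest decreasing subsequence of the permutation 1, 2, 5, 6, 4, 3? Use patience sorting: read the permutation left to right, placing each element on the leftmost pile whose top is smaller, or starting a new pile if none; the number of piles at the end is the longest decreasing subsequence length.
1: new pile. tops = [1]
2: onto pile 1 (replacing 1). tops = [2]
5: onto pile 1 (replacing 2). tops = [5]
6: onto pile 1 (replacing 5). tops = [6]
4: new pile. tops = [6, 4]
3: new pile. tops = [6, 4, 3]

3 piles, so the longest decreasing subsequence has length 3.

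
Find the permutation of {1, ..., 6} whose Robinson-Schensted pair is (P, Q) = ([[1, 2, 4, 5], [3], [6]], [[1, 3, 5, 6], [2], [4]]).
6 1 3 2 4 5

Reverse the RSK construction: for i from n down to 1, find the cell of Q containing i, remove the entry at that cell from P, and reverse-bump it up through P; the value ejected from row 1 is w(i).

Step i=6: Q has 6 at row 1, column 4; remove that cell from P, ejecting 5. So w(6) = 5. P is now [[1, 2, 4], [3], [6]].
Step i=5: Q has 5 at row 1, column 3; remove that cell from P, ejecting 4. So w(5) = 4. P is now [[1, 2], [3], [6]].
Step i=4: Q has 4 at row 3, column 1; remove 6 from row 3 of P and reverse-bump: 6 enters row 2 and ejects 3; 3 enters row 1 and ejects 2. So w(4) = 2. P is now [[1, 3], [6]].
Step i=3: Q has 3 at row 1, column 2; remove that cell from P, ejecting 3. So w(3) = 3. P is now [[1], [6]].
Step i=2: Q has 2 at row 2, column 1; remove 6 from row 2 of P and reverse-bump: 6 enters row 1 and ejects 1. So w(2) = 1. P is now [[6]].
Step i=1: Q has 1 at row 1, column 1; remove that cell from P, ejecting 6. So w(1) = 6. P is now [].

So w = 6 1 3 2 4 5.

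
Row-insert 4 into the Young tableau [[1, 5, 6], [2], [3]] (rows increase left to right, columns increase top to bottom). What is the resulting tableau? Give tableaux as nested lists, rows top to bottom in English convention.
[[1, 4, 6], [2, 5], [3]]

In row 1, 4 replaces 5 (the leftmost entry greater than 4); 5 is bumped to row 2. 5 is appended to row 2. The new tableau is [[1, 4, 6], [2, 5], [3]].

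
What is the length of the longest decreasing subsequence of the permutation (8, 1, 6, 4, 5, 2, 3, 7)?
4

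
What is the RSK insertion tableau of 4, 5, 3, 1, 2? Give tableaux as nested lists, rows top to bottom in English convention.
P = [[1, 2], [3, 5], [4]]

Insert 4: appended to row 1. P = [[4]].
Insert 5: appended to row 1. P = [[4, 5]].
Insert 3: 3 bumps 4 from row 1; 4 starts row 2. P = [[3, 5], [4]].
Insert 1: 1 bumps 3 from row 1; 3 bumps 4 from row 2; 4 starts row 3. P = [[1, 5], [3], [4]].
Insert 2: 2 bumps 5 from row 1; 5 appends to row 2. P = [[1, 2], [3, 5], [4]].

So P = [[1, 2], [3, 5], [4]].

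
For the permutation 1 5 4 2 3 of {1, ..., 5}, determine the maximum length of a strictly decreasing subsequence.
3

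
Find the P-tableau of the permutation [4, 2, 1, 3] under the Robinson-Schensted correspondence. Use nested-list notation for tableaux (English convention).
Insert 4: appended to row 1. P = [[4]].
Insert 2: 2 bumps 4 from row 1; 4 starts row 2. P = [[2], [4]].
Insert 1: 1 bumps 2 from row 1; 2 bumps 4 from row 2; 4 starts row 3. P = [[1], [2], [4]].
Insert 3: appended to row 1. P = [[1, 3], [2], [4]].

So P = [[1, 3], [2], [4]].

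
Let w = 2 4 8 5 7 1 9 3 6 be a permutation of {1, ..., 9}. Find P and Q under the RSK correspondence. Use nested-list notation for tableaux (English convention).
Insert each entry of the permutation into P by Schensted row insertion, recording in Q the position of each new cell.

Insert 2: appended to row 1. P = [[2]], Q = [[1]].
Insert 4: appended to row 1. P = [[2, 4]], Q = [[1, 2]].
Insert 8: appended to row 1. P = [[2, 4, 8]], Q = [[1, 2, 3]].
Insert 5: 5 bumps 8 from row 1; 8 starts row 2. P = [[2, 4, 5], [8]], Q = [[1, 2, 3], [4]].
Insert 7: appended to row 1. P = [[2, 4, 5, 7], [8]], Q = [[1, 2, 3, 5], [4]].
Insert 1: 1 bumps 2 from row 1; 2 bumps 8 from row 2; 8 starts row 3. P = [[1, 4, 5, 7], [2], [8]], Q = [[1, 2, 3, 5], [4], [6]].
Insert 9: appended to row 1. P = [[1, 4, 5, 7, 9], [2], [8]], Q = [[1, 2, 3, 5, 7], [4], [6]].
Insert 3: 3 bumps 4 from row 1; 4 appends to row 2. P = [[1, 3, 5, 7, 9], [2, 4], [8]], Q = [[1, 2, 3, 5, 7], [4, 8], [6]].
Insert 6: 6 bumps 7 from row 1; 7 appends to row 2. P = [[1, 3, 5, 6, 9], [2, 4, 7], [8]], Q = [[1, 2, 3, 5, 7], [4, 8, 9], [6]].

So P = [[1, 3, 5, 6, 9], [2, 4, 7], [8]], Q = [[1, 2, 3, 5, 7], [4, 8, 9], [6]].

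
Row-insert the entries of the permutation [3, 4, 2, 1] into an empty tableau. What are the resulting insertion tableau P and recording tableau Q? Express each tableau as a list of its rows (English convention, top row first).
P = [[1, 4], [2], [3]], Q = [[1, 2], [3], [4]]

Insert each entry of the permutation into P by Schensted row insertion, recording in Q the position of each new cell.

Insert 3: appended to row 1. P = [[3]].
Insert 4: appended to row 1. P = [[3, 4]].
Insert 2: 2 bumps 3 from row 1; 3 starts row 2. P = [[2, 4], [3]].
Insert 1: 1 bumps 2 from row 1; 2 bumps 3 from row 2; 3 starts row 3. P = [[1, 4], [2], [3]].

So P = [[1, 4], [2], [3]], Q = [[1, 2], [3], [4]].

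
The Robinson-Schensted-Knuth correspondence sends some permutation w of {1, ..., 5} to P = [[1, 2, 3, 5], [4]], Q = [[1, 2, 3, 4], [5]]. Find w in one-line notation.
Reverse the RSK construction: for i from n down to 1, find the cell of Q containing i, remove the entry at that cell from P, and reverse-bump it up through P; the value ejected from row 1 is w(i).

Step i=5: Q has 5 at row 2, column 1; remove 4 from row 2 of P and reverse-bump: 4 enters row 1 and ejects 3. So w(5) = 3. P is now [[1, 2, 4, 5]].
Step i=4: Q has 4 at row 1, column 4; remove that cell from P, ejecting 5. So w(4) = 5. P is now [[1, 2, 4]].
Step i=3: Q has 3 at row 1, column 3; remove that cell from P, ejecting 4. So w(3) = 4. P is now [[1, 2]].
Step i=2: Q has 2 at row 1, column 2; remove that cell from P, ejecting 2. So w(2) = 2. P is now [[1]].
Step i=1: Q has 1 at row 1, column 1; remove that cell from P, ejecting 1. So w(1) = 1. P is now [].

So w = 1 2 4 5 3.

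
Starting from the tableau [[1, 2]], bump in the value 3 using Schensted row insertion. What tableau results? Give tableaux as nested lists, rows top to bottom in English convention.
[[1, 2, 3]]

3 is larger than every entry of row 1, so it is appended to row 1. The new tableau is [[1, 2, 3]].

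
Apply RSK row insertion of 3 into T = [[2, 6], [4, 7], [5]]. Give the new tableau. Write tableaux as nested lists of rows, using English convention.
In row 1, 3 replaces 6 (the leftmost entry greater than 3); 6 is bumped to row 2. In row 2, 6 replaces 7 (the leftmost entry greater than 6); 7 is bumped to row 3. 7 is appended to row 3. The new tableau is [[2, 3], [4, 6], [5, 7]].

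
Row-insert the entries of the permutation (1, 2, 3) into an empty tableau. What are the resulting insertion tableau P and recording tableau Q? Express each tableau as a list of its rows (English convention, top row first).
Insert each entry of the permutation into P by Schensted row insertion, recording in Q the position of each new cell.

Insert 1: appended to row 1. P = [[1]].
Insert 2: appended to row 1. P = [[1, 2]].
Insert 3: appended to row 1. P = [[1, 2, 3]].

So P = [[1, 2, 3]], Q = [[1, 2, 3]].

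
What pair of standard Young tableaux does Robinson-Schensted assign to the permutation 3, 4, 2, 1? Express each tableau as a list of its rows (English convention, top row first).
P = [[1, 4], [2], [3]], Q = [[1, 2], [3], [4]]

Insert each entry of the permutation into P by Schensted row insertion, recording in Q the position of each new cell.

Insert 3: appended to row 1. P = [[3]], Q = [[1]].
Insert 4: appended to row 1. P = [[3, 4]], Q = [[1, 2]].
Insert 2: 2 bumps 3 from row 1; 3 starts row 2. P = [[2, 4], [3]], Q = [[1, 2], [3]].
Insert 1: 1 bumps 2 from row 1; 2 bumps 3 from row 2; 3 starts row 3. P = [[1, 4], [2], [3]], Q = [[1, 2], [3], [4]].

So P = [[1, 4], [2], [3]], Q = [[1, 2], [3], [4]].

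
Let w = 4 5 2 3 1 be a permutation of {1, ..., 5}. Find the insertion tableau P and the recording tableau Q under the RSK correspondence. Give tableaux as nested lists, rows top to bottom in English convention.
Insert each entry of the permutation into P by Schensted row insertion, recording in Q the position of each new cell.

Insert 4: appended to row 1. P = [[4]].
Insert 5: appended to row 1. P = [[4, 5]].
Insert 2: 2 bumps 4 from row 1; 4 starts row 2. P = [[2, 5], [4]].
Insert 3: 3 bumps 5 from row 1; 5 appends to row 2. P = [[2, 3], [4, 5]].
Insert 1: 1 bumps 2 from row 1; 2 bumps 4 from row 2; 4 starts row 3. P = [[1, 3], [2, 5], [4]].

So P = [[1, 3], [2, 5], [4]], Q = [[1, 2], [3, 4], [5]].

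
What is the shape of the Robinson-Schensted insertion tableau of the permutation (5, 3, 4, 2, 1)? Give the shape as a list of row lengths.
[2, 1, 1, 1]

Row-insert each entry into an empty tableau.

After inserting 5: P = [[5]].
After inserting 3: P = [[3], [5]].
After inserting 4: P = [[3, 4], [5]].
After inserting 2: P = [[2, 4], [3], [5]].
After inserting 1: P = [[1, 4], [2], [3], [5]].

The final insertion tableau P = [[1, 4], [2], [3], [5]] has shape [2, 1, 1, 1].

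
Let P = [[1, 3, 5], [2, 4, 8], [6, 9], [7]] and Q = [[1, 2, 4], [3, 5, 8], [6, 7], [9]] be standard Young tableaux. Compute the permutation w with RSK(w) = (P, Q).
2 7 6 9 8 1 4 5 3

Reverse the RSK construction: for i from n down to 1, find the cell of Q containing i, remove the entry at that cell from P, and reverse-bump it up through P; the value ejected from row 1 is w(i).

Step i=9: Q has 9 at row 4, column 1; remove 7 from row 4 of P and reverse-bump: 7 enters row 3 and ejects 6; 6 enters row 2 and ejects 4; 4 enters row 1 and ejects 3. So w(9) = 3. P is now [[1, 4, 5], [2, 6, 8], [7, 9]].
Step i=8: Q has 8 at row 2, column 3; remove 8 from row 2 of P and reverse-bump: 8 enters row 1 and ejects 5. So w(8) = 5. P is now [[1, 4, 8], [2, 6], [7, 9]].
Step i=7: Q has 7 at row 3, column 2; remove 9 from row 3 of P and reverse-bump: 9 enters row 2 and ejects 6; 6 enters row 1 and ejects 4. So w(7) = 4. P is now [[1, 6, 8], [2, 9], [7]].
Step i=6: Q has 6 at row 3, column 1; remove 7 from row 3 of P and reverse-bump: 7 enters row 2 and ejects 2; 2 enters row 1 and ejects 1. So w(6) = 1. P is now [[2, 6, 8], [7, 9]].
Step i=5: Q has 5 at row 2, column 2; remove 9 from row 2 of P and reverse-bump: 9 enters row 1 and ejects 8. So w(5) = 8. P is now [[2, 6, 9], [7]].
Step i=4: Q has 4 at row 1, column 3; remove that cell from P, ejecting 9. So w(4) = 9. P is now [[2, 6], [7]].
Step i=3: Q has 3 at row 2, column 1; remove 7 from row 2 of P and reverse-bump: 7 enters row 1 and ejects 6. So w(3) = 6. P is now [[2, 7]].
Step i=2: Q has 2 at row 1, column 2; remove that cell from P, ejecting 7. So w(2) = 7. P is now [[2]].
Step i=1: Q has 1 at row 1, column 1; remove that cell from P, ejecting 2. So w(1) = 2. P is now [].

So w = 2 7 6 9 8 1 4 5 3.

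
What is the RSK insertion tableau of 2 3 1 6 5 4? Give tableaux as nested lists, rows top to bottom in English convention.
Insert 2: appended to row 1. P = [[2]].
Insert 3: appended to row 1. P = [[2, 3]].
Insert 1: 1 bumps 2 from row 1; 2 starts row 2. P = [[1, 3], [2]].
Insert 6: appended to row 1. P = [[1, 3, 6], [2]].
Insert 5: 5 bumps 6 from row 1; 6 appends to row 2. P = [[1, 3, 5], [2, 6]].
Insert 4: 4 bumps 5 from row 1; 5 bumps 6 from row 2; 6 starts row 3. P = [[1, 3, 4], [2, 5], [6]].

So P = [[1, 3, 4], [2, 5], [6]].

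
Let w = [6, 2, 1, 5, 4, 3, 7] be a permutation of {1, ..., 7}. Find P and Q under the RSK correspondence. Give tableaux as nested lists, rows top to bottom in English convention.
P = [[1, 3, 7], [2, 4], [5], [6]], Q = [[1, 4, 7], [2, 5], [3], [6]]

Insert each entry of the permutation into P by Schensted row insertion, recording in Q the position of each new cell.

Insert 6: appended to row 1. P = [[6]], Q = [[1]].
Insert 2: 2 bumps 6 from row 1; 6 starts row 2. P = [[2], [6]], Q = [[1], [2]].
Insert 1: 1 bumps 2 from row 1; 2 bumps 6 from row 2; 6 starts row 3. P = [[1], [2], [6]], Q = [[1], [2], [3]].
Insert 5: appended to row 1. P = [[1, 5], [2], [6]], Q = [[1, 4], [2], [3]].
Insert 4: 4 bumps 5 from row 1; 5 appends to row 2. P = [[1, 4], [2, 5], [6]], Q = [[1, 4], [2, 5], [3]].
Insert 3: 3 bumps 4 from row 1; 4 bumps 5 from row 2; 5 bumps 6 from row 3; 6 starts row 4. P = [[1, 3], [2, 4], [5], [6]], Q = [[1, 4], [2, 5], [3], [6]].
Insert 7: appended to row 1. P = [[1, 3, 7], [2, 4], [5], [6]], Q = [[1, 4, 7], [2, 5], [3], [6]].

So P = [[1, 3, 7], [2, 4], [5], [6]], Q = [[1, 4, 7], [2, 5], [3], [6]].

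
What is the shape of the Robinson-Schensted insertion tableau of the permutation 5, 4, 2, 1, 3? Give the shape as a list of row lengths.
[2, 1, 1, 1]

RSK row insertion gives P = [[1, 3], [2], [4], [5]], which has shape [2, 1, 1, 1].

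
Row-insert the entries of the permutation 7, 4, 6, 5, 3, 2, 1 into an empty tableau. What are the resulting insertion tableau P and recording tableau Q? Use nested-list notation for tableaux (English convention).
Insert each entry of the permutation into P by Schensted row insertion, recording in Q the position of each new cell.

Insert 7: appended to row 1. P = [[7]].
Insert 4: 4 bumps 7 from row 1; 7 starts row 2. P = [[4], [7]].
Insert 6: appended to row 1. P = [[4, 6], [7]].
Insert 5: 5 bumps 6 from row 1; 6 bumps 7 from row 2; 7 starts row 3. P = [[4, 5], [6], [7]].
Insert 3: 3 bumps 4 from row 1; 4 bumps 6 from row 2; 6 bumps 7 from row 3; 7 starts row 4. P = [[3, 5], [4], [6], [7]].
Insert 2: 2 bumps 3 from row 1; 3 bumps 4 from row 2; 4 bumps 6 from row 3; 6 bumps 7 from row 4; 7 starts row 5. P = [[2, 5], [3], [4], [6], [7]].
Insert 1: 1 bumps 2 from row 1; 2 bumps 3 from row 2; 3 bumps 4 from row 3; 4 bumps 6 from row 4; 6 bumps 7 from row 5; 7 starts row 6. P = [[1, 5], [2], [3], [4], [6], [7]].

So P = [[1, 5], [2], [3], [4], [6], [7]], Q = [[1, 3], [2], [4], [5], [6], [7]].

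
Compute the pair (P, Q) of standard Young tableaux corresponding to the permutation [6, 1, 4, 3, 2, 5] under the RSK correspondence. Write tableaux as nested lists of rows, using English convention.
Insert each entry of the permutation into P by Schensted row insertion, recording in Q the position of each new cell.

After inserting 6: P = [[6]].
After inserting 1: P = [[1], [6]].
After inserting 4: P = [[1, 4], [6]].
After inserting 3: P = [[1, 3], [4], [6]].
After inserting 2: P = [[1, 2], [3], [4], [6]].
After inserting 5: P = [[1, 2, 5], [3], [4], [6]].

So P = [[1, 2, 5], [3], [4], [6]], Q = [[1, 3, 6], [2], [4], [5]].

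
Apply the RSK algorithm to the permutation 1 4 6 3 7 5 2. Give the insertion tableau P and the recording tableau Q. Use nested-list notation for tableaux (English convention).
Insert each entry of the permutation into P by Schensted row insertion, recording in Q the position of each new cell.

Insert 1: appended to row 1. P = [[1]], Q = [[1]].
Insert 4: appended to row 1. P = [[1, 4]], Q = [[1, 2]].
Insert 6: appended to row 1. P = [[1, 4, 6]], Q = [[1, 2, 3]].
Insert 3: 3 bumps 4 from row 1; 4 starts row 2. P = [[1, 3, 6], [4]], Q = [[1, 2, 3], [4]].
Insert 7: appended to row 1. P = [[1, 3, 6, 7], [4]], Q = [[1, 2, 3, 5], [4]].
Insert 5: 5 bumps 6 from row 1; 6 appends to row 2. P = [[1, 3, 5, 7], [4, 6]], Q = [[1, 2, 3, 5], [4, 6]].
Insert 2: 2 bumps 3 from row 1; 3 bumps 4 from row 2; 4 starts row 3. P = [[1, 2, 5, 7], [3, 6], [4]], Q = [[1, 2, 3, 5], [4, 6], [7]].

So P = [[1, 2, 5, 7], [3, 6], [4]], Q = [[1, 2, 3, 5], [4, 6], [7]].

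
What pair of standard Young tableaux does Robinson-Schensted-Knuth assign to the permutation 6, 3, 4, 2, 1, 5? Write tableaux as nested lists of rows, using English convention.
Insert each entry of the permutation into P by Schensted row insertion, recording in Q the position of each new cell.

Insert 6: appended to row 1. P = [[6]].
Insert 3: 3 bumps 6 from row 1; 6 starts row 2. P = [[3], [6]].
Insert 4: appended to row 1. P = [[3, 4], [6]].
Insert 2: 2 bumps 3 from row 1; 3 bumps 6 from row 2; 6 starts row 3. P = [[2, 4], [3], [6]].
Insert 1: 1 bumps 2 from row 1; 2 bumps 3 from row 2; 3 bumps 6 from row 3; 6 starts row 4. P = [[1, 4], [2], [3], [6]].
Insert 5: appended to row 1. P = [[1, 4, 5], [2], [3], [6]].

So P = [[1, 4, 5], [2], [3], [6]], Q = [[1, 3, 6], [2], [4], [5]].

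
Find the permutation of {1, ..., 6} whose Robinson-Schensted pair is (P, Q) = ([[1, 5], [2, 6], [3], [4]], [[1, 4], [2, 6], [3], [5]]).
Reverse the RSK construction: for i from n down to 1, find the cell of Q containing i, remove the entry at that cell from P, and reverse-bump it up through P; the value ejected from row 1 is w(i).

Step i=6: Q has 6 at row 2, column 2; remove 6 from row 2 of P and reverse-bump: 6 enters row 1 and ejects 5. So w(6) = 5. P is now [[1, 6], [2], [3], [4]].
Step i=5: Q has 5 at row 4, column 1; remove 4 from row 4 of P and reverse-bump: 4 enters row 3 and ejects 3; 3 enters row 2 and ejects 2; 2 enters row 1 and ejects 1. So w(5) = 1. P is now [[2, 6], [3], [4]].
Step i=4: Q has 4 at row 1, column 2; remove that cell from P, ejecting 6. So w(4) = 6. P is now [[2], [3], [4]].
Step i=3: Q has 3 at row 3, column 1; remove 4 from row 3 of P and reverse-bump: 4 enters row 2 and ejects 3; 3 enters row 1 and ejects 2. So w(3) = 2. P is now [[3], [4]].
Step i=2: Q has 2 at row 2, column 1; remove 4 from row 2 of P and reverse-bump: 4 enters row 1 and ejects 3. So w(2) = 3. P is now [[4]].
Step i=1: Q has 1 at row 1, column 1; remove that cell from P, ejecting 4. So w(1) = 4. P is now [].

So w = 4 3 2 6 1 5.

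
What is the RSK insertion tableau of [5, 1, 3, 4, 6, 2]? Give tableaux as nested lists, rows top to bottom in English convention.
P = [[1, 2, 4, 6], [3], [5]]

After inserting 5: P = [[5]].
After inserting 1: P = [[1], [5]].
After inserting 3: P = [[1, 3], [5]].
After inserting 4: P = [[1, 3, 4], [5]].
After inserting 6: P = [[1, 3, 4, 6], [5]].
After inserting 2: P = [[1, 2, 4, 6], [3], [5]].

So P = [[1, 2, 4, 6], [3], [5]].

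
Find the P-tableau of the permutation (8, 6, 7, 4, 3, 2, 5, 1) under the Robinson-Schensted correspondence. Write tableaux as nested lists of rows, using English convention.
Insert 8: appended to row 1. P = [[8]].
Insert 6: 6 bumps 8 from row 1; 8 starts row 2. P = [[6], [8]].
Insert 7: appended to row 1. P = [[6, 7], [8]].
Insert 4: 4 bumps 6 from row 1; 6 bumps 8 from row 2; 8 starts row 3. P = [[4, 7], [6], [8]].
Insert 3: 3 bumps 4 from row 1; 4 bumps 6 from row 2; 6 bumps 8 from row 3; 8 starts row 4. P = [[3, 7], [4], [6], [8]].
Insert 2: 2 bumps 3 from row 1; 3 bumps 4 from row 2; 4 bumps 6 from row 3; 6 bumps 8 from row 4; 8 starts row 5. P = [[2, 7], [3], [4], [6], [8]].
Insert 5: 5 bumps 7 from row 1; 7 appends to row 2. P = [[2, 5], [3, 7], [4], [6], [8]].
Insert 1: 1 bumps 2 from row 1; 2 bumps 3 from row 2; 3 bumps 4 from row 3; 4 bumps 6 from row 4; 6 bumps 8 from row 5; 8 starts row 6. P = [[1, 5], [2, 7], [3], [4], [6], [8]].

So P = [[1, 5], [2, 7], [3], [4], [6], [8]].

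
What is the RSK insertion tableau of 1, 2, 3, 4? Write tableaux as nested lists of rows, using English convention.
After inserting 1: P = [[1]].
After inserting 2: P = [[1, 2]].
After inserting 3: P = [[1, 2, 3]].
After inserting 4: P = [[1, 2, 3, 4]].

So P = [[1, 2, 3, 4]].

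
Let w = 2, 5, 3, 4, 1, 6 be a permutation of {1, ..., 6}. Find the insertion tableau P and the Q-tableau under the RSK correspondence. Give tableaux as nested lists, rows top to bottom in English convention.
Insert each entry of the permutation into P by Schensted row insertion, recording in Q the position of each new cell.

After inserting 2: P = [[2]].
After inserting 5: P = [[2, 5]].
After inserting 3: P = [[2, 3], [5]].
After inserting 4: P = [[2, 3, 4], [5]].
After inserting 1: P = [[1, 3, 4], [2], [5]].
After inserting 6: P = [[1, 3, 4, 6], [2], [5]].

So P = [[1, 3, 4, 6], [2], [5]], Q = [[1, 2, 4, 6], [3], [5]].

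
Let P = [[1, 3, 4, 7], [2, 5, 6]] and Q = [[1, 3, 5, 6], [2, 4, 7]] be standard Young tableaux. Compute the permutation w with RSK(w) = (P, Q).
2 1 5 3 6 7 4

Reverse the RSK construction: for i from n down to 1, find the cell of Q containing i, remove the entry at that cell from P, and reverse-bump it up through P; the value ejected from row 1 is w(i).

Step i=7: Q has 7 at row 2, column 3; remove 6 from row 2 of P and reverse-bump: 6 enters row 1 and ejects 4. So w(7) = 4. P is now [[1, 3, 6, 7], [2, 5]].
Step i=6: Q has 6 at row 1, column 4; remove that cell from P, ejecting 7. So w(6) = 7. P is now [[1, 3, 6], [2, 5]].
Step i=5: Q has 5 at row 1, column 3; remove that cell from P, ejecting 6. So w(5) = 6. P is now [[1, 3], [2, 5]].
Step i=4: Q has 4 at row 2, column 2; remove 5 from row 2 of P and reverse-bump: 5 enters row 1 and ejects 3. So w(4) = 3. P is now [[1, 5], [2]].
Step i=3: Q has 3 at row 1, column 2; remove that cell from P, ejecting 5. So w(3) = 5. P is now [[1], [2]].
Step i=2: Q has 2 at row 2, column 1; remove 2 from row 2 of P and reverse-bump: 2 enters row 1 and ejects 1. So w(2) = 1. P is now [[2]].
Step i=1: Q has 1 at row 1, column 1; remove that cell from P, ejecting 2. So w(1) = 2. P is now [].

So w = 2 1 5 3 6 7 4.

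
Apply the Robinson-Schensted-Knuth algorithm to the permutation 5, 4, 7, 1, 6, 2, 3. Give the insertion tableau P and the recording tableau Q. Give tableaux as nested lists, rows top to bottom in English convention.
P = [[1, 2, 3], [4, 6], [5, 7]], Q = [[1, 3, 7], [2, 5], [4, 6]]

Insert each entry of the permutation into P by Schensted row insertion, recording in Q the position of each new cell.

Insert 5: appended to row 1. P = [[5]], Q = [[1]].
Insert 4: 4 bumps 5 from row 1; 5 starts row 2. P = [[4], [5]], Q = [[1], [2]].
Insert 7: appended to row 1. P = [[4, 7], [5]], Q = [[1, 3], [2]].
Insert 1: 1 bumps 4 from row 1; 4 bumps 5 from row 2; 5 starts row 3. P = [[1, 7], [4], [5]], Q = [[1, 3], [2], [4]].
Insert 6: 6 bumps 7 from row 1; 7 appends to row 2. P = [[1, 6], [4, 7], [5]], Q = [[1, 3], [2, 5], [4]].
Insert 2: 2 bumps 6 from row 1; 6 bumps 7 from row 2; 7 appends to row 3. P = [[1, 2], [4, 6], [5, 7]], Q = [[1, 3], [2, 5], [4, 6]].
Insert 3: appended to row 1. P = [[1, 2, 3], [4, 6], [5, 7]], Q = [[1, 3, 7], [2, 5], [4, 6]].

So P = [[1, 2, 3], [4, 6], [5, 7]], Q = [[1, 3, 7], [2, 5], [4, 6]].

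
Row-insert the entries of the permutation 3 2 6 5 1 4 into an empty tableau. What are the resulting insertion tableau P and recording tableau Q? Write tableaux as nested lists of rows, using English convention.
Insert each entry of the permutation into P by Schensted row insertion, recording in Q the position of each new cell.

Insert 3: appended to row 1. P = [[3]].
Insert 2: 2 bumps 3 from row 1; 3 starts row 2. P = [[2], [3]].
Insert 6: appended to row 1. P = [[2, 6], [3]].
Insert 5: 5 bumps 6 from row 1; 6 appends to row 2. P = [[2, 5], [3, 6]].
Insert 1: 1 bumps 2 from row 1; 2 bumps 3 from row 2; 3 starts row 3. P = [[1, 5], [2, 6], [3]].
Insert 4: 4 bumps 5 from row 1; 5 bumps 6 from row 2; 6 appends to row 3. P = [[1, 4], [2, 5], [3, 6]].

So P = [[1, 4], [2, 5], [3, 6]], Q = [[1, 3], [2, 4], [5, 6]].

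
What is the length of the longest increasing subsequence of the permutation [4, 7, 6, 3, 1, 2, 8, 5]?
3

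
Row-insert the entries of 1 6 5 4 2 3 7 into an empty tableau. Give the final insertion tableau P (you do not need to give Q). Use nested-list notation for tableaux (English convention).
P = [[1, 2, 3, 7], [4], [5], [6]]

Insert 1: appended to row 1. P = [[1]].
Insert 6: appended to row 1. P = [[1, 6]].
Insert 5: 5 bumps 6 from row 1; 6 starts row 2. P = [[1, 5], [6]].
Insert 4: 4 bumps 5 from row 1; 5 bumps 6 from row 2; 6 starts row 3. P = [[1, 4], [5], [6]].
Insert 2: 2 bumps 4 from row 1; 4 bumps 5 from row 2; 5 bumps 6 from row 3; 6 starts row 4. P = [[1, 2], [4], [5], [6]].
Insert 3: appended to row 1. P = [[1, 2, 3], [4], [5], [6]].
Insert 7: appended to row 1. P = [[1, 2, 3, 7], [4], [5], [6]].

So P = [[1, 2, 3, 7], [4], [5], [6]].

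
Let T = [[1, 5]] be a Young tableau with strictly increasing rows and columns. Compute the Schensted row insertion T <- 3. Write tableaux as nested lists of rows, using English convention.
In row 1, 3 replaces 5 (the leftmost entry greater than 3); 5 is bumped to row 2. 5 starts a new row 2. The new tableau is [[1, 3], [5]].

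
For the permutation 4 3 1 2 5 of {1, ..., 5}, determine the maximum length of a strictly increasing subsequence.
3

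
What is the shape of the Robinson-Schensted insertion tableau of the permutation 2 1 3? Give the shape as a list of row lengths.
[2, 1]

Row-insert each entry into an empty tableau.

After inserting 2: P = [[2]].
After inserting 1: P = [[1], [2]].
After inserting 3: P = [[1, 3], [2]].

The final insertion tableau P = [[1, 3], [2]] has shape [2, 1].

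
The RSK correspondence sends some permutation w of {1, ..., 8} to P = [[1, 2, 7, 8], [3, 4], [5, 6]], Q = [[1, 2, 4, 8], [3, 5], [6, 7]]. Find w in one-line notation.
5 6 3 7 4 1 2 8

Reverse the RSK construction: for i from n down to 1, find the cell of Q containing i, remove the entry at that cell from P, and reverse-bump it up through P; the value ejected from row 1 is w(i).

Step i=8: Q has 8 at row 1, column 4; remove that cell from P, ejecting 8. So w(8) = 8. P is now [[1, 2, 7], [3, 4], [5, 6]].
Step i=7: Q has 7 at row 3, column 2; remove 6 from row 3 of P and reverse-bump: 6 enters row 2 and ejects 4; 4 enters row 1 and ejects 2. So w(7) = 2. P is now [[1, 4, 7], [3, 6], [5]].
Step i=6: Q has 6 at row 3, column 1; remove 5 from row 3 of P and reverse-bump: 5 enters row 2 and ejects 3; 3 enters row 1 and ejects 1. So w(6) = 1. P is now [[3, 4, 7], [5, 6]].
Step i=5: Q has 5 at row 2, column 2; remove 6 from row 2 of P and reverse-bump: 6 enters row 1 and ejects 4. So w(5) = 4. P is now [[3, 6, 7], [5]].
Step i=4: Q has 4 at row 1, column 3; remove that cell from P, ejecting 7. So w(4) = 7. P is now [[3, 6], [5]].
Step i=3: Q has 3 at row 2, column 1; remove 5 from row 2 of P and reverse-bump: 5 enters row 1 and ejects 3. So w(3) = 3. P is now [[5, 6]].
Step i=2: Q has 2 at row 1, column 2; remove that cell from P, ejecting 6. So w(2) = 6. P is now [[5]].
Step i=1: Q has 1 at row 1, column 1; remove that cell from P, ejecting 5. So w(1) = 5. P is now [].

So w = 5 6 3 7 4 1 2 8.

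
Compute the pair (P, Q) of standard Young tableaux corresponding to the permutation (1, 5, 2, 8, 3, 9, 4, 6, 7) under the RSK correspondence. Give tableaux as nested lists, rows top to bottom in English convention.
P = [[1, 2, 3, 4, 6, 7], [5, 8, 9]], Q = [[1, 2, 4, 6, 8, 9], [3, 5, 7]]

Insert each entry of the permutation into P by Schensted row insertion, recording in Q the position of each new cell.

After inserting 1: P = [[1]].
After inserting 5: P = [[1, 5]].
After inserting 2: P = [[1, 2], [5]].
After inserting 8: P = [[1, 2, 8], [5]].
After inserting 3: P = [[1, 2, 3], [5, 8]].
After inserting 9: P = [[1, 2, 3, 9], [5, 8]].
After inserting 4: P = [[1, 2, 3, 4], [5, 8, 9]].
After inserting 6: P = [[1, 2, 3, 4, 6], [5, 8, 9]].
After inserting 7: P = [[1, 2, 3, 4, 6, 7], [5, 8, 9]].

So P = [[1, 2, 3, 4, 6, 7], [5, 8, 9]], Q = [[1, 2, 4, 6, 8, 9], [3, 5, 7]].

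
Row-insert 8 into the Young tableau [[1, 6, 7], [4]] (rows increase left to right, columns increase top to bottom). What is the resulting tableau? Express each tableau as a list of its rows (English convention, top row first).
[[1, 6, 7, 8], [4]]

8 is larger than every entry of row 1, so it is appended to row 1. The new tableau is [[1, 6, 7, 8], [4]].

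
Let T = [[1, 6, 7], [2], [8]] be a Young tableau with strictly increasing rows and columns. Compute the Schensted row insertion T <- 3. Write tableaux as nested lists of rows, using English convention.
In row 1, 3 replaces 6 (the leftmost entry greater than 3); 6 is bumped to row 2. 6 is appended to row 2. The new tableau is [[1, 3, 7], [2, 6], [8]].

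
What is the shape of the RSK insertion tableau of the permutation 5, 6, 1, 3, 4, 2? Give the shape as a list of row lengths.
[3, 2, 1]

Row-insert each entry into an empty tableau.

After inserting 5: P = [[5]].
After inserting 6: P = [[5, 6]].
After inserting 1: P = [[1, 6], [5]].
After inserting 3: P = [[1, 3], [5, 6]].
After inserting 4: P = [[1, 3, 4], [5, 6]].
After inserting 2: P = [[1, 2, 4], [3, 6], [5]].

The final insertion tableau P = [[1, 2, 4], [3, 6], [5]] has shape [3, 2, 1].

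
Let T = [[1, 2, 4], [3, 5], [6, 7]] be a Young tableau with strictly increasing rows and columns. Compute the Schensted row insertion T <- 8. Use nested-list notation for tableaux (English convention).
[[1, 2, 4, 8], [3, 5], [6, 7]]

8 is larger than every entry of row 1, so it is appended to row 1. The new tableau is [[1, 2, 4, 8], [3, 5], [6, 7]].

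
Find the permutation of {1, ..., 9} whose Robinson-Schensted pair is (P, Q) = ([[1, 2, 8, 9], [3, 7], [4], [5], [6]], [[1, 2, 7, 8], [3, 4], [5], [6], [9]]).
6 7 1 5 4 3 8 9 2

Reverse the RSK construction: for i from n down to 1, find the cell of Q containing i, remove the entry at that cell from P, and reverse-bump it up through P; the value ejected from row 1 is w(i).

Step i=9: Q has 9 at row 5, column 1; remove 6 from row 5 of P and reverse-bump: 6 enters row 4 and ejects 5; 5 enters row 3 and ejects 4; 4 enters row 2 and ejects 3; 3 enters row 1 and ejects 2. So w(9) = 2. P is now [[1, 3, 8, 9], [4, 7], [5], [6]].
Step i=8: Q has 8 at row 1, column 4; remove that cell from P, ejecting 9. So w(8) = 9. P is now [[1, 3, 8], [4, 7], [5], [6]].
Step i=7: Q has 7 at row 1, column 3; remove that cell from P, ejecting 8. So w(7) = 8. P is now [[1, 3], [4, 7], [5], [6]].
Step i=6: Q has 6 at row 4, column 1; remove 6 from row 4 of P and reverse-bump: 6 enters row 3 and ejects 5; 5 enters row 2 and ejects 4; 4 enters row 1 and ejects 3. So w(6) = 3. P is now [[1, 4], [5, 7], [6]].
Step i=5: Q has 5 at row 3, column 1; remove 6 from row 3 of P and reverse-bump: 6 enters row 2 and ejects 5; 5 enters row 1 and ejects 4. So w(5) = 4. P is now [[1, 5], [6, 7]].
Step i=4: Q has 4 at row 2, column 2; remove 7 from row 2 of P and reverse-bump: 7 enters row 1 and ejects 5. So w(4) = 5. P is now [[1, 7], [6]].
Step i=3: Q has 3 at row 2, column 1; remove 6 from row 2 of P and reverse-bump: 6 enters row 1 and ejects 1. So w(3) = 1. P is now [[6, 7]].
Step i=2: Q has 2 at row 1, column 2; remove that cell from P, ejecting 7. So w(2) = 7. P is now [[6]].
Step i=1: Q has 1 at row 1, column 1; remove that cell from P, ejecting 6. So w(1) = 6. P is now [].

So w = 6 7 1 5 4 3 8 9 2.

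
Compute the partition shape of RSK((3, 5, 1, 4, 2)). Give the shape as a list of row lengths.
Row-insert each entry into an empty tableau.

After inserting 3: P = [[3]].
After inserting 5: P = [[3, 5]].
After inserting 1: P = [[1, 5], [3]].
After inserting 4: P = [[1, 4], [3, 5]].
After inserting 2: P = [[1, 2], [3, 4], [5]].

The final insertion tableau P = [[1, 2], [3, 4], [5]] has shape [2, 2, 1].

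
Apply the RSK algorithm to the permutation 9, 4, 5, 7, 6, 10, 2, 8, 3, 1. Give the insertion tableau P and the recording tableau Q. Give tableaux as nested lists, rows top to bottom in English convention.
Insert each entry of the permutation into P by Schensted row insertion, recording in Q the position of each new cell.

Insert 9: appended to row 1. P = [[9]].
Insert 4: 4 bumps 9 from row 1; 9 starts row 2. P = [[4], [9]].
Insert 5: appended to row 1. P = [[4, 5], [9]].
Insert 7: appended to row 1. P = [[4, 5, 7], [9]].
Insert 6: 6 bumps 7 from row 1; 7 bumps 9 from row 2; 9 starts row 3. P = [[4, 5, 6], [7], [9]].
Insert 10: appended to row 1. P = [[4, 5, 6, 10], [7], [9]].
Insert 2: 2 bumps 4 from row 1; 4 bumps 7 from row 2; 7 bumps 9 from row 3; 9 starts row 4. P = [[2, 5, 6, 10], [4], [7], [9]].
Insert 8: 8 bumps 10 from row 1; 10 appends to row 2. P = [[2, 5, 6, 8], [4, 10], [7], [9]].
Insert 3: 3 bumps 5 from row 1; 5 bumps 10 from row 2; 10 appends to row 3. P = [[2, 3, 6, 8], [4, 5], [7, 10], [9]].
Insert 1: 1 bumps 2 from row 1; 2 bumps 4 from row 2; 4 bumps 7 from row 3; 7 bumps 9 from row 4; 9 starts row 5. P = [[1, 3, 6, 8], [2, 5], [4, 10], [7], [9]].

So P = [[1, 3, 6, 8], [2, 5], [4, 10], [7], [9]], Q = [[1, 3, 4, 6], [2, 8], [5, 9], [7], [10]].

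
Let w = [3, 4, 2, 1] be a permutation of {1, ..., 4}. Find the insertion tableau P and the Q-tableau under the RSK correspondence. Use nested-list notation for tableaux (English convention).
P = [[1, 4], [2], [3]], Q = [[1, 2], [3], [4]]

Insert each entry of the permutation into P by Schensted row insertion, recording in Q the position of each new cell.

Insert 3: appended to row 1. P = [[3]], Q = [[1]].
Insert 4: appended to row 1. P = [[3, 4]], Q = [[1, 2]].
Insert 2: 2 bumps 3 from row 1; 3 starts row 2. P = [[2, 4], [3]], Q = [[1, 2], [3]].
Insert 1: 1 bumps 2 from row 1; 2 bumps 3 from row 2; 3 starts row 3. P = [[1, 4], [2], [3]], Q = [[1, 2], [3], [4]].

So P = [[1, 4], [2], [3]], Q = [[1, 2], [3], [4]].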